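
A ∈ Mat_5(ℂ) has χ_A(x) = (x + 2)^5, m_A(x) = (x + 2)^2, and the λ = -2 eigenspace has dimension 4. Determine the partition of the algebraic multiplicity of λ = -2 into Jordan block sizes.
Block sizes for λ = -2: [2, 1, 1, 1]

Step 1 — from the characteristic polynomial, algebraic multiplicity of λ = -2 is 5. From dim ker(A − (-2)·I) = 4, there are exactly 4 Jordan blocks for λ = -2.
Step 2 — from the minimal polynomial, the factor (x + 2)^2 tells us the largest block for λ = -2 has size 2.
Step 3 — with total size 5, 4 blocks, and largest block 2, the block sizes (in nonincreasing order) are [2, 1, 1, 1].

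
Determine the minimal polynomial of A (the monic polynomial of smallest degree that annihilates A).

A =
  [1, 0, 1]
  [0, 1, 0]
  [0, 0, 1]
x^2 - 2*x + 1

The characteristic polynomial is χ_A(x) = (x - 1)^3, so the eigenvalues are known. The minimal polynomial is
  m_A(x) = Π_λ (x − λ)^{k_λ}
where k_λ is the size of the *largest* Jordan block for λ (equivalently, the smallest k with (A − λI)^k v = 0 for every generalised eigenvector v of λ).

  λ = 1: largest Jordan block has size 2, contributing (x − 1)^2

So m_A(x) = (x - 1)^2 = x^2 - 2*x + 1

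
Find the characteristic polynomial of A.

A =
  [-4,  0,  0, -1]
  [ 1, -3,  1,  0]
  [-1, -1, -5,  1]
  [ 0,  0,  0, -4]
x^4 + 16*x^3 + 96*x^2 + 256*x + 256

Expanding det(x·I − A) (e.g. by cofactor expansion or by noting that A is similar to its Jordan form J, which has the same characteristic polynomial as A) gives
  χ_A(x) = x^4 + 16*x^3 + 96*x^2 + 256*x + 256
which factors as (x + 4)^4. The eigenvalues (with algebraic multiplicities) are λ = -4 with multiplicity 4.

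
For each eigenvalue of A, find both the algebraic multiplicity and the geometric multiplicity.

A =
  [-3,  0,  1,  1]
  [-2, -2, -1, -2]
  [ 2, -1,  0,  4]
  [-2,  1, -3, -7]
λ = -3: alg = 4, geom = 2

Step 1 — factor the characteristic polynomial to read off the algebraic multiplicities:
  χ_A(x) = (x + 3)^4

Step 2 — compute geometric multiplicities via the rank-nullity identity g(λ) = n − rank(A − λI):
  rank(A − (-3)·I) = 2, so dim ker(A − (-3)·I) = n − 2 = 2

Summary:
  λ = -3: algebraic multiplicity = 4, geometric multiplicity = 2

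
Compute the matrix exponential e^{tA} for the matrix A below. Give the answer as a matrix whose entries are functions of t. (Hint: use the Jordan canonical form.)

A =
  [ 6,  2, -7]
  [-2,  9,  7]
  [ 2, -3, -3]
e^{tA} =
  [-7*t^2*exp(4*t) + 2*t*exp(4*t) + exp(4*t), 35*t^2*exp(4*t)/2 + 2*t*exp(4*t), 49*t^2*exp(4*t)/2 - 7*t*exp(4*t)]
  [-2*t*exp(4*t), 5*t*exp(4*t) + exp(4*t), 7*t*exp(4*t)]
  [-2*t^2*exp(4*t) + 2*t*exp(4*t), 5*t^2*exp(4*t) - 3*t*exp(4*t), 7*t^2*exp(4*t) - 7*t*exp(4*t) + exp(4*t)]

Strategy: write A = P · J · P⁻¹ where J is a Jordan canonical form, so e^{tA} = P · e^{tJ} · P⁻¹, and e^{tJ} can be computed block-by-block.

A has Jordan form
J =
  [4, 1, 0]
  [0, 4, 1]
  [0, 0, 4]
(up to reordering of blocks).

Per-block formulas:
  For a 3×3 Jordan block J_3(4): exp(t · J_3(4)) = e^(4t)·(I + t·N + (t^2/2)·N^2), where N is the 3×3 nilpotent shift.

After assembling e^{tJ} and conjugating by P, we get:

e^{tA} =
  [-7*t^2*exp(4*t) + 2*t*exp(4*t) + exp(4*t), 35*t^2*exp(4*t)/2 + 2*t*exp(4*t), 49*t^2*exp(4*t)/2 - 7*t*exp(4*t)]
  [-2*t*exp(4*t), 5*t*exp(4*t) + exp(4*t), 7*t*exp(4*t)]
  [-2*t^2*exp(4*t) + 2*t*exp(4*t), 5*t^2*exp(4*t) - 3*t*exp(4*t), 7*t^2*exp(4*t) - 7*t*exp(4*t) + exp(4*t)]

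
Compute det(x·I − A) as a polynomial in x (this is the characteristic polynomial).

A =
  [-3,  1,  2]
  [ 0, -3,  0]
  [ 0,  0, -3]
x^3 + 9*x^2 + 27*x + 27

Expanding det(x·I − A) (e.g. by cofactor expansion or by noting that A is similar to its Jordan form J, which has the same characteristic polynomial as A) gives
  χ_A(x) = x^3 + 9*x^2 + 27*x + 27
which factors as (x + 3)^3. The eigenvalues (with algebraic multiplicities) are λ = -3 with multiplicity 3.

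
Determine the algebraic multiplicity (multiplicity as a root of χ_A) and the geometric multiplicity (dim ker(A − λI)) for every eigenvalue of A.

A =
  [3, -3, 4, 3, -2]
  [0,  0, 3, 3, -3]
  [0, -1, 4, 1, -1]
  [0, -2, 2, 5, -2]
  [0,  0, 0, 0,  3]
λ = 3: alg = 5, geom = 3

Step 1 — factor the characteristic polynomial to read off the algebraic multiplicities:
  χ_A(x) = (x - 3)^5

Step 2 — compute geometric multiplicities via the rank-nullity identity g(λ) = n − rank(A − λI):
  rank(A − (3)·I) = 2, so dim ker(A − (3)·I) = n − 2 = 3

Summary:
  λ = 3: algebraic multiplicity = 5, geometric multiplicity = 3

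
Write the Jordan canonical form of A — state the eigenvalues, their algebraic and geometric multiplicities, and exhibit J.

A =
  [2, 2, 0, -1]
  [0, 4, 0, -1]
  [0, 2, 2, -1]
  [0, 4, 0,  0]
J_2(2) ⊕ J_1(2) ⊕ J_1(2)

The characteristic polynomial is
  det(x·I − A) = x^4 - 8*x^3 + 24*x^2 - 32*x + 16 = (x - 2)^4

Eigenvalues and multiplicities (the geometric multiplicity of λ is n − rank(A − λI), which equals the number of Jordan blocks for λ):
  λ = 2: algebraic multiplicity = 4, geometric multiplicity = 3

Determining the block sizes for each eigenvalue:
  λ = 2: 3 blocks summing to 4 forces exactly one block of size 2 and the rest size 1 → block sizes [2, 1, 1]

Assembling the blocks gives a Jordan form
J =
  [2, 1, 0, 0]
  [0, 2, 0, 0]
  [0, 0, 2, 0]
  [0, 0, 0, 2]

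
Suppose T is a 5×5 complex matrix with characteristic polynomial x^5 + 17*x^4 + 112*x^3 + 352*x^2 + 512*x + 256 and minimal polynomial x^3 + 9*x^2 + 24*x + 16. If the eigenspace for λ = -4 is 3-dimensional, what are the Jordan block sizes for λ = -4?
Block sizes for λ = -4: [2, 1, 1]

Step 1 — from the characteristic polynomial, algebraic multiplicity of λ = -4 is 4. From dim ker(T − (-4)·I) = 3, there are exactly 3 Jordan blocks for λ = -4.
Step 2 — from the minimal polynomial, the factor (x + 4)^2 tells us the largest block for λ = -4 has size 2.
Step 3 — with total size 4, 3 blocks, and largest block 2, the block sizes (in nonincreasing order) are [2, 1, 1].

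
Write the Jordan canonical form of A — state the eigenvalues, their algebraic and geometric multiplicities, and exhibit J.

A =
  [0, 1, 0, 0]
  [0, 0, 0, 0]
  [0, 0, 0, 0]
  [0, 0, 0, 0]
J_2(0) ⊕ J_1(0) ⊕ J_1(0)

The characteristic polynomial is
  det(x·I − A) = x^4

Eigenvalues and multiplicities (the geometric multiplicity of λ is n − rank(A − λI), which equals the number of Jordan blocks for λ):
  λ = 0: algebraic multiplicity = 4, geometric multiplicity = 3

Determining the block sizes for each eigenvalue:
  λ = 0: 3 blocks summing to 4 forces exactly one block of size 2 and the rest size 1 → block sizes [2, 1, 1]

Assembling the blocks gives a Jordan form
J =
  [0, 1, 0, 0]
  [0, 0, 0, 0]
  [0, 0, 0, 0]
  [0, 0, 0, 0]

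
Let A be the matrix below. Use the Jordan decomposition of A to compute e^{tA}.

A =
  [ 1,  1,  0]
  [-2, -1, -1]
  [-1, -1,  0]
e^{tA} =
  [-t^2/2 + t + 1, t, -t^2/2]
  [t^2/2 - 2*t, 1 - t, t^2/2 - t]
  [t^2/2 - t, -t, t^2/2 + 1]

Strategy: write A = P · J · P⁻¹ where J is a Jordan canonical form, so e^{tA} = P · e^{tJ} · P⁻¹, and e^{tJ} can be computed block-by-block.

A has Jordan form
J =
  [0, 1, 0]
  [0, 0, 1]
  [0, 0, 0]
(up to reordering of blocks).

Per-block formulas:
  For a 3×3 Jordan block J_3(0): exp(t · J_3(0)) = e^(0t)·(I + t·N + (t^2/2)·N^2), where N is the 3×3 nilpotent shift.

After assembling e^{tJ} and conjugating by P, we get:

e^{tA} =
  [-t^2/2 + t + 1, t, -t^2/2]
  [t^2/2 - 2*t, 1 - t, t^2/2 - t]
  [t^2/2 - t, -t, t^2/2 + 1]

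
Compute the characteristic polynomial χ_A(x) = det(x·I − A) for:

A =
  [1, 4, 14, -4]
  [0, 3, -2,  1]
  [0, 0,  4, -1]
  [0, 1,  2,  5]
x^4 - 13*x^3 + 60*x^2 - 112*x + 64

Expanding det(x·I − A) (e.g. by cofactor expansion or by noting that A is similar to its Jordan form J, which has the same characteristic polynomial as A) gives
  χ_A(x) = x^4 - 13*x^3 + 60*x^2 - 112*x + 64
which factors as (x - 4)^3*(x - 1). The eigenvalues (with algebraic multiplicities) are λ = 1 with multiplicity 1, λ = 4 with multiplicity 3.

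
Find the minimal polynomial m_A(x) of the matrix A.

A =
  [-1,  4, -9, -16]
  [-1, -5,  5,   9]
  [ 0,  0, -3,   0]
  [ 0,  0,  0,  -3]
x^3 + 9*x^2 + 27*x + 27

The characteristic polynomial is χ_A(x) = (x + 3)^4, so the eigenvalues are known. The minimal polynomial is
  m_A(x) = Π_λ (x − λ)^{k_λ}
where k_λ is the size of the *largest* Jordan block for λ (equivalently, the smallest k with (A − λI)^k v = 0 for every generalised eigenvector v of λ).

  λ = -3: largest Jordan block has size 3, contributing (x + 3)^3

So m_A(x) = (x + 3)^3 = x^3 + 9*x^2 + 27*x + 27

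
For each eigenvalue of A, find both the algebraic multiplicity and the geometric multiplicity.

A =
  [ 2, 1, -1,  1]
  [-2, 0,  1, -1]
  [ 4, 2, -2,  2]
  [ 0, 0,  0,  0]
λ = 0: alg = 4, geom = 2

Step 1 — factor the characteristic polynomial to read off the algebraic multiplicities:
  χ_A(x) = x^4

Step 2 — compute geometric multiplicities via the rank-nullity identity g(λ) = n − rank(A − λI):
  rank(A − (0)·I) = 2, so dim ker(A − (0)·I) = n − 2 = 2

Summary:
  λ = 0: algebraic multiplicity = 4, geometric multiplicity = 2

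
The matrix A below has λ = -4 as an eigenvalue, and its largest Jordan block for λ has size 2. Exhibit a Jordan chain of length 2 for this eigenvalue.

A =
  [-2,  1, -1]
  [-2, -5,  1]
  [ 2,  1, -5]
A Jordan chain for λ = -4 of length 2:
v_1 = (2, -2, 2)ᵀ
v_2 = (1, 0, 0)ᵀ

Let N = A − (-4)·I. We want v_2 with N^2 v_2 = 0 but N^1 v_2 ≠ 0; then v_{j-1} := N · v_j for j = 2, …, 2.

Pick v_2 = (1, 0, 0)ᵀ.
Then v_1 = N · v_2 = (2, -2, 2)ᵀ.

Sanity check: (A − (-4)·I) v_1 = (0, 0, 0)ᵀ = 0. ✓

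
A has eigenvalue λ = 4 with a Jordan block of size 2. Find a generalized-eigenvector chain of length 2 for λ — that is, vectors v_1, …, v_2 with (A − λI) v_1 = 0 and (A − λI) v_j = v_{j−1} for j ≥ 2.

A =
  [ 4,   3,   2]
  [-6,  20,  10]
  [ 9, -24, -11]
A Jordan chain for λ = 4 of length 2:
v_1 = (-9, -54, 81)ᵀ
v_2 = (1, -3, 0)ᵀ

Let N = A − (4)·I. We want v_2 with N^2 v_2 = 0 but N^1 v_2 ≠ 0; then v_{j-1} := N · v_j for j = 2, …, 2.

Pick v_2 = (1, -3, 0)ᵀ.
Then v_1 = N · v_2 = (-9, -54, 81)ᵀ.

Sanity check: (A − (4)·I) v_1 = (0, 0, 0)ᵀ = 0. ✓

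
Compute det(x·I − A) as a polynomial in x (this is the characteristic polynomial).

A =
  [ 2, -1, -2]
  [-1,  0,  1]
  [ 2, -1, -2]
x^3

Expanding det(x·I − A) (e.g. by cofactor expansion or by noting that A is similar to its Jordan form J, which has the same characteristic polynomial as A) gives
  χ_A(x) = x^3
which factors as x^3. The eigenvalues (with algebraic multiplicities) are λ = 0 with multiplicity 3.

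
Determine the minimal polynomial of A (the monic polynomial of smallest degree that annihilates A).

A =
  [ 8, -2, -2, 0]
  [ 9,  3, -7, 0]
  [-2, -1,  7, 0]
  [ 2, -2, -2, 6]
x^3 - 18*x^2 + 108*x - 216

The characteristic polynomial is χ_A(x) = (x - 6)^4, so the eigenvalues are known. The minimal polynomial is
  m_A(x) = Π_λ (x − λ)^{k_λ}
where k_λ is the size of the *largest* Jordan block for λ (equivalently, the smallest k with (A − λI)^k v = 0 for every generalised eigenvector v of λ).

  λ = 6: largest Jordan block has size 3, contributing (x − 6)^3

So m_A(x) = (x - 6)^3 = x^3 - 18*x^2 + 108*x - 216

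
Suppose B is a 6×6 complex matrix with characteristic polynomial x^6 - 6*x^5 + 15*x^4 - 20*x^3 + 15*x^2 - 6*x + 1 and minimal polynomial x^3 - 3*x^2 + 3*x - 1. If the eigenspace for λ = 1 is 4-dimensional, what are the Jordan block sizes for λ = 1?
Block sizes for λ = 1: [3, 1, 1, 1]

Step 1 — from the characteristic polynomial, algebraic multiplicity of λ = 1 is 6. From dim ker(B − (1)·I) = 4, there are exactly 4 Jordan blocks for λ = 1.
Step 2 — from the minimal polynomial, the factor (x − 1)^3 tells us the largest block for λ = 1 has size 3.
Step 3 — with total size 6, 4 blocks, and largest block 3, the block sizes (in nonincreasing order) are [3, 1, 1, 1].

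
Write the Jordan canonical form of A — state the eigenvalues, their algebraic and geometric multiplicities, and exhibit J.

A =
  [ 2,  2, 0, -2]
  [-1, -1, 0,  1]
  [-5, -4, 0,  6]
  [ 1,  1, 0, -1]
J_2(0) ⊕ J_2(0)

The characteristic polynomial is
  det(x·I − A) = x^4

Eigenvalues and multiplicities (the geometric multiplicity of λ is n − rank(A − λI), which equals the number of Jordan blocks for λ):
  λ = 0: algebraic multiplicity = 4, geometric multiplicity = 2

Determining the block sizes for each eigenvalue:
  λ = 0: with am = 4 and gm = 2, the partition is not yet determined (e.g. several partitions of 4 into 2 parts exist). Let N = A − (0)·I. Computing rank(N^1) = 2, rank(N^2) = 0; the number of blocks of size ≥ j is rank(N^{j−1}) − rank(N^j), giving [2, 2]. So we have 2 block(s) of size 2 → block sizes [2, 2]

Assembling the blocks gives a Jordan form
J =
  [0, 1, 0, 0]
  [0, 0, 0, 0]
  [0, 0, 0, 1]
  [0, 0, 0, 0]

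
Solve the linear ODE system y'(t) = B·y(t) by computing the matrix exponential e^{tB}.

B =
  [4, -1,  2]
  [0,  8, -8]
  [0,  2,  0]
e^{tB} =
  [exp(4*t), -t*exp(4*t), 2*t*exp(4*t)]
  [0, 4*t*exp(4*t) + exp(4*t), -8*t*exp(4*t)]
  [0, 2*t*exp(4*t), -4*t*exp(4*t) + exp(4*t)]

Strategy: write B = P · J · P⁻¹ where J is a Jordan canonical form, so e^{tB} = P · e^{tJ} · P⁻¹, and e^{tJ} can be computed block-by-block.

B has Jordan form
J =
  [4, 1, 0]
  [0, 4, 0]
  [0, 0, 4]
(up to reordering of blocks).

Per-block formulas:
  For a 2×2 Jordan block J_2(4): exp(t · J_2(4)) = e^(4t)·(I + t·N), where N is the 2×2 nilpotent shift.
  For a 1×1 block at λ = 4: exp(t · [4]) = [e^(4t)].

After assembling e^{tJ} and conjugating by P, we get:

e^{tB} =
  [exp(4*t), -t*exp(4*t), 2*t*exp(4*t)]
  [0, 4*t*exp(4*t) + exp(4*t), -8*t*exp(4*t)]
  [0, 2*t*exp(4*t), -4*t*exp(4*t) + exp(4*t)]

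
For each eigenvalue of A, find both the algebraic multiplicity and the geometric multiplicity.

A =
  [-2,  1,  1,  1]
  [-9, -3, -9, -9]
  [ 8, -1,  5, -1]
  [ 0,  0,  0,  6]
λ = -3: alg = 2, geom = 1; λ = 6: alg = 2, geom = 2

Step 1 — factor the characteristic polynomial to read off the algebraic multiplicities:
  χ_A(x) = (x - 6)^2*(x + 3)^2

Step 2 — compute geometric multiplicities via the rank-nullity identity g(λ) = n − rank(A − λI):
  rank(A − (-3)·I) = 3, so dim ker(A − (-3)·I) = n − 3 = 1
  rank(A − (6)·I) = 2, so dim ker(A − (6)·I) = n − 2 = 2

Summary:
  λ = -3: algebraic multiplicity = 2, geometric multiplicity = 1
  λ = 6: algebraic multiplicity = 2, geometric multiplicity = 2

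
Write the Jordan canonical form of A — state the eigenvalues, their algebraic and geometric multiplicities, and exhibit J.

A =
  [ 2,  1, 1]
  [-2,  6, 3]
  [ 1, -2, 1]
J_3(3)

The characteristic polynomial is
  det(x·I − A) = x^3 - 9*x^2 + 27*x - 27 = (x - 3)^3

Eigenvalues and multiplicities (the geometric multiplicity of λ is n − rank(A − λI), which equals the number of Jordan blocks for λ):
  λ = 3: algebraic multiplicity = 3, geometric multiplicity = 1

Determining the block sizes for each eigenvalue:
  λ = 3: one block (gm = 1), so the single block has size am = 3 → block sizes [3]

Assembling the blocks gives a Jordan form
J =
  [3, 1, 0]
  [0, 3, 1]
  [0, 0, 3]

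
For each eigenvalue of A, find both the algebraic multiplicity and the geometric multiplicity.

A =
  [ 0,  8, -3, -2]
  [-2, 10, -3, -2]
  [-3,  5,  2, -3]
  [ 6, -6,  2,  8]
λ = 2: alg = 1, geom = 1; λ = 6: alg = 3, geom = 1

Step 1 — factor the characteristic polynomial to read off the algebraic multiplicities:
  χ_A(x) = (x - 6)^3*(x - 2)

Step 2 — compute geometric multiplicities via the rank-nullity identity g(λ) = n − rank(A − λI):
  rank(A − (2)·I) = 3, so dim ker(A − (2)·I) = n − 3 = 1
  rank(A − (6)·I) = 3, so dim ker(A − (6)·I) = n − 3 = 1

Summary:
  λ = 2: algebraic multiplicity = 1, geometric multiplicity = 1
  λ = 6: algebraic multiplicity = 3, geometric multiplicity = 1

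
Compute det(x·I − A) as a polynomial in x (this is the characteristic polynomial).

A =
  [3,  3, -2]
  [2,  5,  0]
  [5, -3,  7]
x^3 - 15*x^2 + 75*x - 125

Expanding det(x·I − A) (e.g. by cofactor expansion or by noting that A is similar to its Jordan form J, which has the same characteristic polynomial as A) gives
  χ_A(x) = x^3 - 15*x^2 + 75*x - 125
which factors as (x - 5)^3. The eigenvalues (with algebraic multiplicities) are λ = 5 with multiplicity 3.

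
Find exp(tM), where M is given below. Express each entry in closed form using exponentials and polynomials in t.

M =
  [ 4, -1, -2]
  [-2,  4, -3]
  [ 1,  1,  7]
e^{tM} =
  [t^2*exp(5*t)/2 - t*exp(5*t) + exp(5*t), -t*exp(5*t), t^2*exp(5*t)/2 - 2*t*exp(5*t)]
  [t^2*exp(5*t)/2 - 2*t*exp(5*t), -t*exp(5*t) + exp(5*t), t^2*exp(5*t)/2 - 3*t*exp(5*t)]
  [-t^2*exp(5*t)/2 + t*exp(5*t), t*exp(5*t), -t^2*exp(5*t)/2 + 2*t*exp(5*t) + exp(5*t)]

Strategy: write M = P · J · P⁻¹ where J is a Jordan canonical form, so e^{tM} = P · e^{tJ} · P⁻¹, and e^{tJ} can be computed block-by-block.

M has Jordan form
J =
  [5, 1, 0]
  [0, 5, 1]
  [0, 0, 5]
(up to reordering of blocks).

Per-block formulas:
  For a 3×3 Jordan block J_3(5): exp(t · J_3(5)) = e^(5t)·(I + t·N + (t^2/2)·N^2), where N is the 3×3 nilpotent shift.

After assembling e^{tJ} and conjugating by P, we get:

e^{tM} =
  [t^2*exp(5*t)/2 - t*exp(5*t) + exp(5*t), -t*exp(5*t), t^2*exp(5*t)/2 - 2*t*exp(5*t)]
  [t^2*exp(5*t)/2 - 2*t*exp(5*t), -t*exp(5*t) + exp(5*t), t^2*exp(5*t)/2 - 3*t*exp(5*t)]
  [-t^2*exp(5*t)/2 + t*exp(5*t), t*exp(5*t), -t^2*exp(5*t)/2 + 2*t*exp(5*t) + exp(5*t)]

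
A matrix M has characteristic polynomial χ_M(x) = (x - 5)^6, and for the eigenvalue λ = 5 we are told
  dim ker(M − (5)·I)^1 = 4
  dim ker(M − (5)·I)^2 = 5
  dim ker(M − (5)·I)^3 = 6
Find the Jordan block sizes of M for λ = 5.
Block sizes for λ = 5: [3, 1, 1, 1]

From the dimensions of kernels of powers, the number of Jordan blocks of size at least j is d_j − d_{j−1} where d_j = dim ker(N^j) (with d_0 = 0). Computing the differences gives [4, 1, 1].
The number of blocks of size exactly k is (#blocks of size ≥ k) − (#blocks of size ≥ k + 1), so the partition is: 3 block(s) of size 1, 1 block(s) of size 3.
In nonincreasing order the block sizes are [3, 1, 1, 1].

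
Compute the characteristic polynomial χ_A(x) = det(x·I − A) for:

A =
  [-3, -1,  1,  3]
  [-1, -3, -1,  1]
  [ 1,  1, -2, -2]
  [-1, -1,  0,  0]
x^4 + 8*x^3 + 24*x^2 + 32*x + 16

Expanding det(x·I − A) (e.g. by cofactor expansion or by noting that A is similar to its Jordan form J, which has the same characteristic polynomial as A) gives
  χ_A(x) = x^4 + 8*x^3 + 24*x^2 + 32*x + 16
which factors as (x + 2)^4. The eigenvalues (with algebraic multiplicities) are λ = -2 with multiplicity 4.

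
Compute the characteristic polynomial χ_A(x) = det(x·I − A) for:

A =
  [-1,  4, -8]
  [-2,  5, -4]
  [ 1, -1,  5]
x^3 - 9*x^2 + 27*x - 27

Expanding det(x·I − A) (e.g. by cofactor expansion or by noting that A is similar to its Jordan form J, which has the same characteristic polynomial as A) gives
  χ_A(x) = x^3 - 9*x^2 + 27*x - 27
which factors as (x - 3)^3. The eigenvalues (with algebraic multiplicities) are λ = 3 with multiplicity 3.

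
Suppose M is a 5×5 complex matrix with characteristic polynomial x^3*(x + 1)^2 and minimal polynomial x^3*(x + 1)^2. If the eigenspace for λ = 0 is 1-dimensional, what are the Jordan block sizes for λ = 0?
Block sizes for λ = 0: [3]

Step 1 — from the characteristic polynomial, algebraic multiplicity of λ = 0 is 3. From dim ker(M − (0)·I) = 1, there are exactly 1 Jordan blocks for λ = 0.
Step 2 — from the minimal polynomial, the factor (x − 0)^3 tells us the largest block for λ = 0 has size 3.
Step 3 — with total size 3, 1 blocks, and largest block 3, the block sizes (in nonincreasing order) are [3].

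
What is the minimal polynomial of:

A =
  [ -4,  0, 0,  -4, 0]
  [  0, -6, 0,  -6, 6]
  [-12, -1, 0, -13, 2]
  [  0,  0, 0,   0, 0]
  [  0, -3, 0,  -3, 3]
x^4 + 7*x^3 + 12*x^2

The characteristic polynomial is χ_A(x) = x^3*(x + 3)*(x + 4), so the eigenvalues are known. The minimal polynomial is
  m_A(x) = Π_λ (x − λ)^{k_λ}
where k_λ is the size of the *largest* Jordan block for λ (equivalently, the smallest k with (A − λI)^k v = 0 for every generalised eigenvector v of λ).

  λ = -4: largest Jordan block has size 1, contributing (x + 4)
  λ = -3: largest Jordan block has size 1, contributing (x + 3)
  λ = 0: largest Jordan block has size 2, contributing (x − 0)^2

So m_A(x) = x^2*(x + 3)*(x + 4) = x^4 + 7*x^3 + 12*x^2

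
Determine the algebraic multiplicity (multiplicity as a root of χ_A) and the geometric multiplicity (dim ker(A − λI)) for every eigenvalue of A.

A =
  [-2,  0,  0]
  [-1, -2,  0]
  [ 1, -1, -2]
λ = -2: alg = 3, geom = 1

Step 1 — factor the characteristic polynomial to read off the algebraic multiplicities:
  χ_A(x) = (x + 2)^3

Step 2 — compute geometric multiplicities via the rank-nullity identity g(λ) = n − rank(A − λI):
  rank(A − (-2)·I) = 2, so dim ker(A − (-2)·I) = n − 2 = 1

Summary:
  λ = -2: algebraic multiplicity = 3, geometric multiplicity = 1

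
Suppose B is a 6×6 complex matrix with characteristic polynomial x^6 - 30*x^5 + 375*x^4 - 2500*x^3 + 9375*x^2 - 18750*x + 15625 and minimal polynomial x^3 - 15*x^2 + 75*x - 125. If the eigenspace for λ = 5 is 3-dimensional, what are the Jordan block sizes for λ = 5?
Block sizes for λ = 5: [3, 2, 1]

Step 1 — from the characteristic polynomial, algebraic multiplicity of λ = 5 is 6. From dim ker(B − (5)·I) = 3, there are exactly 3 Jordan blocks for λ = 5.
Step 2 — from the minimal polynomial, the factor (x − 5)^3 tells us the largest block for λ = 5 has size 3.
Step 3 — with total size 6, 3 blocks, and largest block 3, the block sizes (in nonincreasing order) are [3, 2, 1].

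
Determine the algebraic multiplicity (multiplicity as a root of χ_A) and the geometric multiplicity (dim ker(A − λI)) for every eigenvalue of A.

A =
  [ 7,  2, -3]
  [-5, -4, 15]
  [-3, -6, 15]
λ = 6: alg = 3, geom = 2

Step 1 — factor the characteristic polynomial to read off the algebraic multiplicities:
  χ_A(x) = (x - 6)^3

Step 2 — compute geometric multiplicities via the rank-nullity identity g(λ) = n − rank(A − λI):
  rank(A − (6)·I) = 1, so dim ker(A − (6)·I) = n − 1 = 2

Summary:
  λ = 6: algebraic multiplicity = 3, geometric multiplicity = 2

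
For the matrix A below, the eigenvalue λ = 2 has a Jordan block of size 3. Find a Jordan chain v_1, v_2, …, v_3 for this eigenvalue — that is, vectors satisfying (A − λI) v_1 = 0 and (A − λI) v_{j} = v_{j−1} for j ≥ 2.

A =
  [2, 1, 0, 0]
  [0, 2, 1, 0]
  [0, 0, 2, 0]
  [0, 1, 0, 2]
A Jordan chain for λ = 2 of length 3:
v_1 = (1, 0, 0, 1)ᵀ
v_2 = (0, 1, 0, 0)ᵀ
v_3 = (0, 0, 1, 0)ᵀ

Let N = A − (2)·I. We want v_3 with N^3 v_3 = 0 but N^2 v_3 ≠ 0; then v_{j-1} := N · v_j for j = 3, …, 2.

Pick v_3 = (0, 0, 1, 0)ᵀ.
Then v_2 = N · v_3 = (0, 1, 0, 0)ᵀ.
Then v_1 = N · v_2 = (1, 0, 0, 1)ᵀ.

Sanity check: (A − (2)·I) v_1 = (0, 0, 0, 0)ᵀ = 0. ✓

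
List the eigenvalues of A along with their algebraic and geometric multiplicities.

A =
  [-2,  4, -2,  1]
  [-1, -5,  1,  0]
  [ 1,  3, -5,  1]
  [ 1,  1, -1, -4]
λ = -4: alg = 4, geom = 2

Step 1 — factor the characteristic polynomial to read off the algebraic multiplicities:
  χ_A(x) = (x + 4)^4

Step 2 — compute geometric multiplicities via the rank-nullity identity g(λ) = n − rank(A − λI):
  rank(A − (-4)·I) = 2, so dim ker(A − (-4)·I) = n − 2 = 2

Summary:
  λ = -4: algebraic multiplicity = 4, geometric multiplicity = 2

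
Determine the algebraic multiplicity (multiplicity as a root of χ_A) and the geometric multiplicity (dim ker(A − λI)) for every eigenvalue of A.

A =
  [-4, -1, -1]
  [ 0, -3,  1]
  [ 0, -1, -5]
λ = -4: alg = 3, geom = 2

Step 1 — factor the characteristic polynomial to read off the algebraic multiplicities:
  χ_A(x) = (x + 4)^3

Step 2 — compute geometric multiplicities via the rank-nullity identity g(λ) = n − rank(A − λI):
  rank(A − (-4)·I) = 1, so dim ker(A − (-4)·I) = n − 1 = 2

Summary:
  λ = -4: algebraic multiplicity = 3, geometric multiplicity = 2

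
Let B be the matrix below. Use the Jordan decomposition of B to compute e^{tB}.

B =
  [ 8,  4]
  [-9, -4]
e^{tB} =
  [6*t*exp(2*t) + exp(2*t), 4*t*exp(2*t)]
  [-9*t*exp(2*t), -6*t*exp(2*t) + exp(2*t)]

Strategy: write B = P · J · P⁻¹ where J is a Jordan canonical form, so e^{tB} = P · e^{tJ} · P⁻¹, and e^{tJ} can be computed block-by-block.

B has Jordan form
J =
  [2, 1]
  [0, 2]
(up to reordering of blocks).

Per-block formulas:
  For a 2×2 Jordan block J_2(2): exp(t · J_2(2)) = e^(2t)·(I + t·N), where N is the 2×2 nilpotent shift.

After assembling e^{tJ} and conjugating by P, we get:

e^{tB} =
  [6*t*exp(2*t) + exp(2*t), 4*t*exp(2*t)]
  [-9*t*exp(2*t), -6*t*exp(2*t) + exp(2*t)]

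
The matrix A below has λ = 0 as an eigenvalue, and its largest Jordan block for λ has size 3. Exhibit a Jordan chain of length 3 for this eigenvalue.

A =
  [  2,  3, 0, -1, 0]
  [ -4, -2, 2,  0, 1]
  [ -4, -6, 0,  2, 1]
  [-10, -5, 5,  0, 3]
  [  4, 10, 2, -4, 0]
A Jordan chain for λ = 0 of length 3:
v_1 = (2, -4, 0, -8, 0)ᵀ
v_2 = (2, -4, -4, -10, 4)ᵀ
v_3 = (1, 0, 0, 0, 0)ᵀ

Let N = A − (0)·I. We want v_3 with N^3 v_3 = 0 but N^2 v_3 ≠ 0; then v_{j-1} := N · v_j for j = 3, …, 2.

Pick v_3 = (1, 0, 0, 0, 0)ᵀ.
Then v_2 = N · v_3 = (2, -4, -4, -10, 4)ᵀ.
Then v_1 = N · v_2 = (2, -4, 0, -8, 0)ᵀ.

Sanity check: (A − (0)·I) v_1 = (0, 0, 0, 0, 0)ᵀ = 0. ✓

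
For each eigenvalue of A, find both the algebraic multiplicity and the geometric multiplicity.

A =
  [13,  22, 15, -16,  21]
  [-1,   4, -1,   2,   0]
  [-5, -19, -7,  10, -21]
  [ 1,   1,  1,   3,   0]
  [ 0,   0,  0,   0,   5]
λ = -2: alg = 1, geom = 1; λ = 5: alg = 4, geom = 3

Step 1 — factor the characteristic polynomial to read off the algebraic multiplicities:
  χ_A(x) = (x - 5)^4*(x + 2)

Step 2 — compute geometric multiplicities via the rank-nullity identity g(λ) = n − rank(A − λI):
  rank(A − (-2)·I) = 4, so dim ker(A − (-2)·I) = n − 4 = 1
  rank(A − (5)·I) = 2, so dim ker(A − (5)·I) = n − 2 = 3

Summary:
  λ = -2: algebraic multiplicity = 1, geometric multiplicity = 1
  λ = 5: algebraic multiplicity = 4, geometric multiplicity = 3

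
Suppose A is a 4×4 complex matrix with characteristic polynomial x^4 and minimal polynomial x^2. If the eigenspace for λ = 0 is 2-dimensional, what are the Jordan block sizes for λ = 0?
Block sizes for λ = 0: [2, 2]

Step 1 — from the characteristic polynomial, algebraic multiplicity of λ = 0 is 4. From dim ker(A − (0)·I) = 2, there are exactly 2 Jordan blocks for λ = 0.
Step 2 — from the minimal polynomial, the factor (x − 0)^2 tells us the largest block for λ = 0 has size 2.
Step 3 — with total size 4, 2 blocks, and largest block 2, the block sizes (in nonincreasing order) are [2, 2].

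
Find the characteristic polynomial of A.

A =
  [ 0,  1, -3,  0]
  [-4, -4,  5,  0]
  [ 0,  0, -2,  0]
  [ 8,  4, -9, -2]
x^4 + 8*x^3 + 24*x^2 + 32*x + 16

Expanding det(x·I − A) (e.g. by cofactor expansion or by noting that A is similar to its Jordan form J, which has the same characteristic polynomial as A) gives
  χ_A(x) = x^4 + 8*x^3 + 24*x^2 + 32*x + 16
which factors as (x + 2)^4. The eigenvalues (with algebraic multiplicities) are λ = -2 with multiplicity 4.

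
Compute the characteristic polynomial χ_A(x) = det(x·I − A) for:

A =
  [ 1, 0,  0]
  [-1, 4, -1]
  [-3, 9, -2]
x^3 - 3*x^2 + 3*x - 1

Expanding det(x·I − A) (e.g. by cofactor expansion or by noting that A is similar to its Jordan form J, which has the same characteristic polynomial as A) gives
  χ_A(x) = x^3 - 3*x^2 + 3*x - 1
which factors as (x - 1)^3. The eigenvalues (with algebraic multiplicities) are λ = 1 with multiplicity 3.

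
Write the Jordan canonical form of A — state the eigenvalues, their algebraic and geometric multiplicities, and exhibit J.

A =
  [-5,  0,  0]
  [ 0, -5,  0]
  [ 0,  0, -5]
J_1(-5) ⊕ J_1(-5) ⊕ J_1(-5)

The characteristic polynomial is
  det(x·I − A) = x^3 + 15*x^2 + 75*x + 125 = (x + 5)^3

Eigenvalues and multiplicities (the geometric multiplicity of λ is n − rank(A − λI), which equals the number of Jordan blocks for λ):
  λ = -5: algebraic multiplicity = 3, geometric multiplicity = 3

Determining the block sizes for each eigenvalue:
  λ = -5: gm = am = 3, so every block has size 1 → block sizes [1, 1, 1]

Assembling the blocks gives a Jordan form
J =
  [-5,  0,  0]
  [ 0, -5,  0]
  [ 0,  0, -5]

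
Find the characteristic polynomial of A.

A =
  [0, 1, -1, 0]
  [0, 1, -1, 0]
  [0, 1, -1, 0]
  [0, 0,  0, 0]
x^4

Expanding det(x·I − A) (e.g. by cofactor expansion or by noting that A is similar to its Jordan form J, which has the same characteristic polynomial as A) gives
  χ_A(x) = x^4
which factors as x^4. The eigenvalues (with algebraic multiplicities) are λ = 0 with multiplicity 4.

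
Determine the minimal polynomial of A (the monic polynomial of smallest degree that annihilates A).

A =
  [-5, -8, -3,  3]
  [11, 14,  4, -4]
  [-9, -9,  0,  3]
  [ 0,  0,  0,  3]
x^3 - 9*x^2 + 27*x - 27

The characteristic polynomial is χ_A(x) = (x - 3)^4, so the eigenvalues are known. The minimal polynomial is
  m_A(x) = Π_λ (x − λ)^{k_λ}
where k_λ is the size of the *largest* Jordan block for λ (equivalently, the smallest k with (A − λI)^k v = 0 for every generalised eigenvector v of λ).

  λ = 3: largest Jordan block has size 3, contributing (x − 3)^3

So m_A(x) = (x - 3)^3 = x^3 - 9*x^2 + 27*x - 27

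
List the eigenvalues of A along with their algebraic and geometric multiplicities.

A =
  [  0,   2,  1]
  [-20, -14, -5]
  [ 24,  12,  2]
λ = -4: alg = 3, geom = 2

Step 1 — factor the characteristic polynomial to read off the algebraic multiplicities:
  χ_A(x) = (x + 4)^3

Step 2 — compute geometric multiplicities via the rank-nullity identity g(λ) = n − rank(A − λI):
  rank(A − (-4)·I) = 1, so dim ker(A − (-4)·I) = n − 1 = 2

Summary:
  λ = -4: algebraic multiplicity = 3, geometric multiplicity = 2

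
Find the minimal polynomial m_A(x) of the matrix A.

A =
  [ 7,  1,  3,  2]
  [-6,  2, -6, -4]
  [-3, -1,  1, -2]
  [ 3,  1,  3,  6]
x^2 - 8*x + 16

The characteristic polynomial is χ_A(x) = (x - 4)^4, so the eigenvalues are known. The minimal polynomial is
  m_A(x) = Π_λ (x − λ)^{k_λ}
where k_λ is the size of the *largest* Jordan block for λ (equivalently, the smallest k with (A − λI)^k v = 0 for every generalised eigenvector v of λ).

  λ = 4: largest Jordan block has size 2, contributing (x − 4)^2

So m_A(x) = (x - 4)^2 = x^2 - 8*x + 16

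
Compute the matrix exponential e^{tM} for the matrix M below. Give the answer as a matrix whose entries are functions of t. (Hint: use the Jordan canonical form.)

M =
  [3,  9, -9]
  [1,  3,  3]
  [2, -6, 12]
e^{tM} =
  [-3*t*exp(6*t) + exp(6*t), 9*t*exp(6*t), -9*t*exp(6*t)]
  [t*exp(6*t), -3*t*exp(6*t) + exp(6*t), 3*t*exp(6*t)]
  [2*t*exp(6*t), -6*t*exp(6*t), 6*t*exp(6*t) + exp(6*t)]

Strategy: write M = P · J · P⁻¹ where J is a Jordan canonical form, so e^{tM} = P · e^{tJ} · P⁻¹, and e^{tJ} can be computed block-by-block.

M has Jordan form
J =
  [6, 1, 0]
  [0, 6, 0]
  [0, 0, 6]
(up to reordering of blocks).

Per-block formulas:
  For a 1×1 block at λ = 6: exp(t · [6]) = [e^(6t)].
  For a 2×2 Jordan block J_2(6): exp(t · J_2(6)) = e^(6t)·(I + t·N), where N is the 2×2 nilpotent shift.

After assembling e^{tJ} and conjugating by P, we get:

e^{tM} =
  [-3*t*exp(6*t) + exp(6*t), 9*t*exp(6*t), -9*t*exp(6*t)]
  [t*exp(6*t), -3*t*exp(6*t) + exp(6*t), 3*t*exp(6*t)]
  [2*t*exp(6*t), -6*t*exp(6*t), 6*t*exp(6*t) + exp(6*t)]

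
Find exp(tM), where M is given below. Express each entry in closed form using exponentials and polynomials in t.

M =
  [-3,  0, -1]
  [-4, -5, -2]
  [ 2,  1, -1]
e^{tM} =
  [-t^2*exp(-3*t) + exp(-3*t), -t^2*exp(-3*t)/2, -t^2*exp(-3*t) - t*exp(-3*t)]
  [2*t^2*exp(-3*t) - 4*t*exp(-3*t), t^2*exp(-3*t) - 2*t*exp(-3*t) + exp(-3*t), 2*t^2*exp(-3*t) - 2*t*exp(-3*t)]
  [2*t*exp(-3*t), t*exp(-3*t), 2*t*exp(-3*t) + exp(-3*t)]

Strategy: write M = P · J · P⁻¹ where J is a Jordan canonical form, so e^{tM} = P · e^{tJ} · P⁻¹, and e^{tJ} can be computed block-by-block.

M has Jordan form
J =
  [-3,  1,  0]
  [ 0, -3,  1]
  [ 0,  0, -3]
(up to reordering of blocks).

Per-block formulas:
  For a 3×3 Jordan block J_3(-3): exp(t · J_3(-3)) = e^(-3t)·(I + t·N + (t^2/2)·N^2), where N is the 3×3 nilpotent shift.

After assembling e^{tJ} and conjugating by P, we get:

e^{tM} =
  [-t^2*exp(-3*t) + exp(-3*t), -t^2*exp(-3*t)/2, -t^2*exp(-3*t) - t*exp(-3*t)]
  [2*t^2*exp(-3*t) - 4*t*exp(-3*t), t^2*exp(-3*t) - 2*t*exp(-3*t) + exp(-3*t), 2*t^2*exp(-3*t) - 2*t*exp(-3*t)]
  [2*t*exp(-3*t), t*exp(-3*t), 2*t*exp(-3*t) + exp(-3*t)]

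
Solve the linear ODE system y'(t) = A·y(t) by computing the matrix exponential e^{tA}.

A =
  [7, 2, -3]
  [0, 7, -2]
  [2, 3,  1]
e^{tA} =
  [-t^2*exp(5*t) + 2*t*exp(5*t) + exp(5*t), -t^2*exp(5*t)/2 + 2*t*exp(5*t), t^2*exp(5*t) - 3*t*exp(5*t)]
  [-2*t^2*exp(5*t), -t^2*exp(5*t) + 2*t*exp(5*t) + exp(5*t), 2*t^2*exp(5*t) - 2*t*exp(5*t)]
  [-2*t^2*exp(5*t) + 2*t*exp(5*t), -t^2*exp(5*t) + 3*t*exp(5*t), 2*t^2*exp(5*t) - 4*t*exp(5*t) + exp(5*t)]

Strategy: write A = P · J · P⁻¹ where J is a Jordan canonical form, so e^{tA} = P · e^{tJ} · P⁻¹, and e^{tJ} can be computed block-by-block.

A has Jordan form
J =
  [5, 1, 0]
  [0, 5, 1]
  [0, 0, 5]
(up to reordering of blocks).

Per-block formulas:
  For a 3×3 Jordan block J_3(5): exp(t · J_3(5)) = e^(5t)·(I + t·N + (t^2/2)·N^2), where N is the 3×3 nilpotent shift.

After assembling e^{tJ} and conjugating by P, we get:

e^{tA} =
  [-t^2*exp(5*t) + 2*t*exp(5*t) + exp(5*t), -t^2*exp(5*t)/2 + 2*t*exp(5*t), t^2*exp(5*t) - 3*t*exp(5*t)]
  [-2*t^2*exp(5*t), -t^2*exp(5*t) + 2*t*exp(5*t) + exp(5*t), 2*t^2*exp(5*t) - 2*t*exp(5*t)]
  [-2*t^2*exp(5*t) + 2*t*exp(5*t), -t^2*exp(5*t) + 3*t*exp(5*t), 2*t^2*exp(5*t) - 4*t*exp(5*t) + exp(5*t)]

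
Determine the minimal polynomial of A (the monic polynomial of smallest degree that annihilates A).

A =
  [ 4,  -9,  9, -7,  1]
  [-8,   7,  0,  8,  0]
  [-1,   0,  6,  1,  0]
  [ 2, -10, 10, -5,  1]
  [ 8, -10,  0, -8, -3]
x^5 - 9*x^4 - 6*x^3 + 190*x^2 - 75*x - 1125

The characteristic polynomial is χ_A(x) = (x - 5)^3*(x + 3)^2, so the eigenvalues are known. The minimal polynomial is
  m_A(x) = Π_λ (x − λ)^{k_λ}
where k_λ is the size of the *largest* Jordan block for λ (equivalently, the smallest k with (A − λI)^k v = 0 for every generalised eigenvector v of λ).

  λ = -3: largest Jordan block has size 2, contributing (x + 3)^2
  λ = 5: largest Jordan block has size 3, contributing (x − 5)^3

So m_A(x) = (x - 5)^3*(x + 3)^2 = x^5 - 9*x^4 - 6*x^3 + 190*x^2 - 75*x - 1125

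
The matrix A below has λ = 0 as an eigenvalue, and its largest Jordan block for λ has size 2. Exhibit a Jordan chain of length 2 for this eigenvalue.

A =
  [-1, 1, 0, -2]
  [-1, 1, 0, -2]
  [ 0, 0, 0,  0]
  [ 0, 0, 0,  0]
A Jordan chain for λ = 0 of length 2:
v_1 = (-1, -1, 0, 0)ᵀ
v_2 = (1, 0, 0, 0)ᵀ

Let N = A − (0)·I. We want v_2 with N^2 v_2 = 0 but N^1 v_2 ≠ 0; then v_{j-1} := N · v_j for j = 2, …, 2.

Pick v_2 = (1, 0, 0, 0)ᵀ.
Then v_1 = N · v_2 = (-1, -1, 0, 0)ᵀ.

Sanity check: (A − (0)·I) v_1 = (0, 0, 0, 0)ᵀ = 0. ✓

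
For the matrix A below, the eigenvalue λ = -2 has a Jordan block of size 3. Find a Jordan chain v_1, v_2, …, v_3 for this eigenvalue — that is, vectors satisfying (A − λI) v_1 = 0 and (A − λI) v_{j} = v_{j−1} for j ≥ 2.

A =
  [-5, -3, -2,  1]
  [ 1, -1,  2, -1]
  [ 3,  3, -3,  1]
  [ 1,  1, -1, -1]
A Jordan chain for λ = -2 of length 3:
v_1 = (1, -1, 0, 0)ᵀ
v_2 = (-2, 2, -1, -1)ᵀ
v_3 = (0, 0, 1, 0)ᵀ

Let N = A − (-2)·I. We want v_3 with N^3 v_3 = 0 but N^2 v_3 ≠ 0; then v_{j-1} := N · v_j for j = 3, …, 2.

Pick v_3 = (0, 0, 1, 0)ᵀ.
Then v_2 = N · v_3 = (-2, 2, -1, -1)ᵀ.
Then v_1 = N · v_2 = (1, -1, 0, 0)ᵀ.

Sanity check: (A − (-2)·I) v_1 = (0, 0, 0, 0)ᵀ = 0. ✓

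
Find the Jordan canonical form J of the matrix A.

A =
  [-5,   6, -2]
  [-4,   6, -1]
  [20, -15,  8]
J_2(3) ⊕ J_1(3)

The characteristic polynomial is
  det(x·I − A) = x^3 - 9*x^2 + 27*x - 27 = (x - 3)^3

Eigenvalues and multiplicities (the geometric multiplicity of λ is n − rank(A − λI), which equals the number of Jordan blocks for λ):
  λ = 3: algebraic multiplicity = 3, geometric multiplicity = 2

Determining the block sizes for each eigenvalue:
  λ = 3: 2 blocks summing to 3 forces exactly one block of size 2 and the rest size 1 → block sizes [2, 1]

Assembling the blocks gives a Jordan form
J =
  [3, 1, 0]
  [0, 3, 0]
  [0, 0, 3]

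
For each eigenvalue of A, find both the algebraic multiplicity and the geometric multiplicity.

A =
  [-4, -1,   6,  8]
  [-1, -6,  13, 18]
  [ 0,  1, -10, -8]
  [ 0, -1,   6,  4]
λ = -4: alg = 4, geom = 2

Step 1 — factor the characteristic polynomial to read off the algebraic multiplicities:
  χ_A(x) = (x + 4)^4

Step 2 — compute geometric multiplicities via the rank-nullity identity g(λ) = n − rank(A − λI):
  rank(A − (-4)·I) = 2, so dim ker(A − (-4)·I) = n − 2 = 2

Summary:
  λ = -4: algebraic multiplicity = 4, geometric multiplicity = 2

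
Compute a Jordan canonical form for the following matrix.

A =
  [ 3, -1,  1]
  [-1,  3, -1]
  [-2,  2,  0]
J_2(2) ⊕ J_1(2)

The characteristic polynomial is
  det(x·I − A) = x^3 - 6*x^2 + 12*x - 8 = (x - 2)^3

Eigenvalues and multiplicities (the geometric multiplicity of λ is n − rank(A − λI), which equals the number of Jordan blocks for λ):
  λ = 2: algebraic multiplicity = 3, geometric multiplicity = 2

Determining the block sizes for each eigenvalue:
  λ = 2: 2 blocks summing to 3 forces exactly one block of size 2 and the rest size 1 → block sizes [2, 1]

Assembling the blocks gives a Jordan form
J =
  [2, 1, 0]
  [0, 2, 0]
  [0, 0, 2]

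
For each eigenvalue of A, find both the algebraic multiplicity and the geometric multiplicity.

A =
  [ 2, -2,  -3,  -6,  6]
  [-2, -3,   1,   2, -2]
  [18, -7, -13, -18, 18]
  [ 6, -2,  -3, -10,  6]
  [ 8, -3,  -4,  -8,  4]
λ = -4: alg = 5, geom = 3

Step 1 — factor the characteristic polynomial to read off the algebraic multiplicities:
  χ_A(x) = (x + 4)^5

Step 2 — compute geometric multiplicities via the rank-nullity identity g(λ) = n − rank(A − λI):
  rank(A − (-4)·I) = 2, so dim ker(A − (-4)·I) = n − 2 = 3

Summary:
  λ = -4: algebraic multiplicity = 5, geometric multiplicity = 3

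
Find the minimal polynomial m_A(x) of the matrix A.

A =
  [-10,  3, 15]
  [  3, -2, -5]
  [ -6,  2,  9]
x^2 + 2*x + 1

The characteristic polynomial is χ_A(x) = (x + 1)^3, so the eigenvalues are known. The minimal polynomial is
  m_A(x) = Π_λ (x − λ)^{k_λ}
where k_λ is the size of the *largest* Jordan block for λ (equivalently, the smallest k with (A − λI)^k v = 0 for every generalised eigenvector v of λ).

  λ = -1: largest Jordan block has size 2, contributing (x + 1)^2

So m_A(x) = (x + 1)^2 = x^2 + 2*x + 1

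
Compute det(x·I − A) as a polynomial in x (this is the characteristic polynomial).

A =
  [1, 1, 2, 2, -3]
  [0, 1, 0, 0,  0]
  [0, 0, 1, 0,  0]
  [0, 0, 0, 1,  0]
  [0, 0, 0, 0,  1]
x^5 - 5*x^4 + 10*x^3 - 10*x^2 + 5*x - 1

Expanding det(x·I − A) (e.g. by cofactor expansion or by noting that A is similar to its Jordan form J, which has the same characteristic polynomial as A) gives
  χ_A(x) = x^5 - 5*x^4 + 10*x^3 - 10*x^2 + 5*x - 1
which factors as (x - 1)^5. The eigenvalues (with algebraic multiplicities) are λ = 1 with multiplicity 5.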